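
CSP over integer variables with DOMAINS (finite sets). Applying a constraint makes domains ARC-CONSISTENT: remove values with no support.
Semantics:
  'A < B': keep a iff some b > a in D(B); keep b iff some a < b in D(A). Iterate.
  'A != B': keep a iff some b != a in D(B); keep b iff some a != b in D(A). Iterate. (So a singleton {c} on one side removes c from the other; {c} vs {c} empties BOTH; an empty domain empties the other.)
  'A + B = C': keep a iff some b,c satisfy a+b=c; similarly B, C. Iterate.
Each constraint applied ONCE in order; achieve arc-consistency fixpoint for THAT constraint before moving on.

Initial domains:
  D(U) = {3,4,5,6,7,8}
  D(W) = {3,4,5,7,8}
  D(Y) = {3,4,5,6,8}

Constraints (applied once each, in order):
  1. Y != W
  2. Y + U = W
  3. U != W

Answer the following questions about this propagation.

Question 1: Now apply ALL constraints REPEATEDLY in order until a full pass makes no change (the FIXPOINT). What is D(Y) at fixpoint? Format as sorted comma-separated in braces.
pass 0 (initial): D(Y)={3,4,5,6,8}
pass 1: U {3,4,5,6,7,8}->{3,4,5}; W {3,4,5,7,8}->{7,8}; Y {3,4,5,6,8}->{3,4,5}
pass 2: no change
Fixpoint after 2 passes: D(Y) = {3,4,5}

Answer: {3,4,5}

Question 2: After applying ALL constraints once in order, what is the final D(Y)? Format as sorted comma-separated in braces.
Answer: {3,4,5}

Derivation:
Constraint 1 (Y != W) on D(Y)={3,4,5,6,8} D(W)={3,4,5,7,8}: no change
Constraint 2 (Y + U = W) on D(Y)={3,4,5,6,8} D(U)={3,4,5,6,7,8} D(W)={3,4,5,7,8}: Y {3,4,5,6,8}->{3,4,5}; U {3,4,5,6,7,8}->{3,4,5}; W {3,4,5,7,8}->{7,8}
Constraint 3 (U != W) on D(U)={3,4,5} D(W)={7,8}: no change
So after all 3 constraints: D(Y) = {3,4,5}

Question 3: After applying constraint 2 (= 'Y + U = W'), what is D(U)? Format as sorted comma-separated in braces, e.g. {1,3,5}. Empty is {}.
Constraint 1 (Y != W) on D(Y)={3,4,5,6,8} D(W)={3,4,5,7,8}: no change
Constraint 2 (Y + U = W) on D(Y)={3,4,5,6,8} D(U)={3,4,5,6,7,8} D(W)={3,4,5,7,8}: Y {3,4,5,6,8}->{3,4,5}; U {3,4,5,6,7,8}->{3,4,5}; W {3,4,5,7,8}->{7,8}
So after constraint 2: D(U) = {3,4,5}

Answer: {3,4,5}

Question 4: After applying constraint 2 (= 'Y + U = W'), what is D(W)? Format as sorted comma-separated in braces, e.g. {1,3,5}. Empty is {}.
Answer: {7,8}

Derivation:
Constraint 1 (Y != W) on D(Y)={3,4,5,6,8} D(W)={3,4,5,7,8}: no change
Constraint 2 (Y + U = W) on D(Y)={3,4,5,6,8} D(U)={3,4,5,6,7,8} D(W)={3,4,5,7,8}: Y {3,4,5,6,8}->{3,4,5}; U {3,4,5,6,7,8}->{3,4,5}; W {3,4,5,7,8}->{7,8}
So after constraint 2: D(W) = {7,8}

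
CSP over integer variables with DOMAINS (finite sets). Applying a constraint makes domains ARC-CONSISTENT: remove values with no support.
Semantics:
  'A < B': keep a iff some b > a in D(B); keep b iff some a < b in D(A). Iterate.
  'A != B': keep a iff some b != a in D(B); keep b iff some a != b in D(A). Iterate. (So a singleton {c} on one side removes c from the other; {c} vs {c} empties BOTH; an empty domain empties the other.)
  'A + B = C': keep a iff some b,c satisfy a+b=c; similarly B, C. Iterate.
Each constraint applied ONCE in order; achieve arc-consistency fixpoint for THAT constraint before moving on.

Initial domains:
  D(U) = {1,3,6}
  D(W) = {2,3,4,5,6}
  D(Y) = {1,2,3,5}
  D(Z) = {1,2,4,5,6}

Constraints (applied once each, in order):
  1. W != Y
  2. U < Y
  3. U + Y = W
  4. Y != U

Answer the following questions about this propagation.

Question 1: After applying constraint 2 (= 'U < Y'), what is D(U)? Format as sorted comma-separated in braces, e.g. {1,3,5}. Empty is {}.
Constraint 1 (W != Y) on D(W)={2,3,4,5,6} D(Y)={1,2,3,5}: no change
Constraint 2 (U < Y) on D(U)={1,3,6} D(Y)={1,2,3,5}: U {1,3,6}->{1,3}; Y {1,2,3,5}->{2,3,5}
So after constraint 2: D(U) = {1,3}

Answer: {1,3}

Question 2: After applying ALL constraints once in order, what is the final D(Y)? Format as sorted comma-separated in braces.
Answer: {2,3,5}

Derivation:
Constraint 1 (W != Y) on D(W)={2,3,4,5,6} D(Y)={1,2,3,5}: no change
Constraint 2 (U < Y) on D(U)={1,3,6} D(Y)={1,2,3,5}: U {1,3,6}->{1,3}; Y {1,2,3,5}->{2,3,5}
Constraint 3 (U + Y = W) on D(U)={1,3} D(Y)={2,3,5} D(W)={2,3,4,5,6}: W {2,3,4,5,6}->{3,4,5,6}
Constraint 4 (Y != U) on D(Y)={2,3,5} D(U)={1,3}: no change
So after all 4 constraints: D(Y) = {2,3,5}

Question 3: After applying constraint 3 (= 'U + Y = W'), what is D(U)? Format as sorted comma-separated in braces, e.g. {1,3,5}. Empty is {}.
Answer: {1,3}

Derivation:
Constraint 1 (W != Y) on D(W)={2,3,4,5,6} D(Y)={1,2,3,5}: no change
Constraint 2 (U < Y) on D(U)={1,3,6} D(Y)={1,2,3,5}: U {1,3,6}->{1,3}; Y {1,2,3,5}->{2,3,5}
Constraint 3 (U + Y = W) on D(U)={1,3} D(Y)={2,3,5} D(W)={2,3,4,5,6}: W {2,3,4,5,6}->{3,4,5,6}
So after constraint 3: D(U) = {1,3}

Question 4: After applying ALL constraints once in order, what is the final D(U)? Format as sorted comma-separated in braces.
Constraint 1 (W != Y) on D(W)={2,3,4,5,6} D(Y)={1,2,3,5}: no change
Constraint 2 (U < Y) on D(U)={1,3,6} D(Y)={1,2,3,5}: U {1,3,6}->{1,3}; Y {1,2,3,5}->{2,3,5}
Constraint 3 (U + Y = W) on D(U)={1,3} D(Y)={2,3,5} D(W)={2,3,4,5,6}: W {2,3,4,5,6}->{3,4,5,6}
Constraint 4 (Y != U) on D(Y)={2,3,5} D(U)={1,3}: no change
So after all 4 constraints: D(U) = {1,3}

Answer: {1,3}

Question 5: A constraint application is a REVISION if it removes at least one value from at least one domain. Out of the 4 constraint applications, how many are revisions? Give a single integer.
Constraint 1 (W != Y) on D(W)={2,3,4,5,6} D(Y)={1,2,3,5}: no change => not a revision
Constraint 2 (U < Y) on D(U)={1,3,6} D(Y)={1,2,3,5}: U {1,3,6}->{1,3}; Y {1,2,3,5}->{2,3,5} => REVISION
Constraint 3 (U + Y = W) on D(U)={1,3} D(Y)={2,3,5} D(W)={2,3,4,5,6}: W {2,3,4,5,6}->{3,4,5,6} => REVISION
Constraint 4 (Y != U) on D(Y)={2,3,5} D(U)={1,3}: no change => not a revision
Total revisions = 2

Answer: 2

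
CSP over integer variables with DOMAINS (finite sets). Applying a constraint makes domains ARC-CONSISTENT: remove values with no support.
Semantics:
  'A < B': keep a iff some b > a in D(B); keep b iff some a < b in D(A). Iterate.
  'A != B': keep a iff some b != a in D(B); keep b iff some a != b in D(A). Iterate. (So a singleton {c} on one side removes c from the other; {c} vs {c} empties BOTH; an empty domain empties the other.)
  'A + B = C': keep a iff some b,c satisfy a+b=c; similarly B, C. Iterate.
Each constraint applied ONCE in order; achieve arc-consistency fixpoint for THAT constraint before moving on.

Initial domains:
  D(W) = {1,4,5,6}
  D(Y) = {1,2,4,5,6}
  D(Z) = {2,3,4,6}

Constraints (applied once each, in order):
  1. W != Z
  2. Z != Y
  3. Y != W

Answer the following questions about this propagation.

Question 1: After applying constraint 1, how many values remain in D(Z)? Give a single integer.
Answer: 4

Derivation:
Constraint 1 (W != Z) on D(W)={1,4,5,6} D(Z)={2,3,4,6}: no change
So after constraint 1: D(Z)={2,3,4,6}, size = 4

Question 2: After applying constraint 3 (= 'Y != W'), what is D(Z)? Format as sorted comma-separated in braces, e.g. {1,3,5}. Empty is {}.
Constraint 1 (W != Z) on D(W)={1,4,5,6} D(Z)={2,3,4,6}: no change
Constraint 2 (Z != Y) on D(Z)={2,3,4,6} D(Y)={1,2,4,5,6}: no change
Constraint 3 (Y != W) on D(Y)={1,2,4,5,6} D(W)={1,4,5,6}: no change
So after constraint 3: D(Z) = {2,3,4,6}

Answer: {2,3,4,6}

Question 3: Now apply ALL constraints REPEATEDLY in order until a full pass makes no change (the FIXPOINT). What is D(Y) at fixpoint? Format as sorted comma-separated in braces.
pass 0 (initial): D(Y)={1,2,4,5,6}
pass 1: no change
Fixpoint after 1 passes: D(Y) = {1,2,4,5,6}

Answer: {1,2,4,5,6}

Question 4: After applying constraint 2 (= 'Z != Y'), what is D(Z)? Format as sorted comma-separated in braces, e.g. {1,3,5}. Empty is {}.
Answer: {2,3,4,6}

Derivation:
Constraint 1 (W != Z) on D(W)={1,4,5,6} D(Z)={2,3,4,6}: no change
Constraint 2 (Z != Y) on D(Z)={2,3,4,6} D(Y)={1,2,4,5,6}: no change
So after constraint 2: D(Z) = {2,3,4,6}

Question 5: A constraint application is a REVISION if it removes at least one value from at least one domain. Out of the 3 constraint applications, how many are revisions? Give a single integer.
Answer: 0

Derivation:
Constraint 1 (W != Z) on D(W)={1,4,5,6} D(Z)={2,3,4,6}: no change => not a revision
Constraint 2 (Z != Y) on D(Z)={2,3,4,6} D(Y)={1,2,4,5,6}: no change => not a revision
Constraint 3 (Y != W) on D(Y)={1,2,4,5,6} D(W)={1,4,5,6}: no change => not a revision
Total revisions = 0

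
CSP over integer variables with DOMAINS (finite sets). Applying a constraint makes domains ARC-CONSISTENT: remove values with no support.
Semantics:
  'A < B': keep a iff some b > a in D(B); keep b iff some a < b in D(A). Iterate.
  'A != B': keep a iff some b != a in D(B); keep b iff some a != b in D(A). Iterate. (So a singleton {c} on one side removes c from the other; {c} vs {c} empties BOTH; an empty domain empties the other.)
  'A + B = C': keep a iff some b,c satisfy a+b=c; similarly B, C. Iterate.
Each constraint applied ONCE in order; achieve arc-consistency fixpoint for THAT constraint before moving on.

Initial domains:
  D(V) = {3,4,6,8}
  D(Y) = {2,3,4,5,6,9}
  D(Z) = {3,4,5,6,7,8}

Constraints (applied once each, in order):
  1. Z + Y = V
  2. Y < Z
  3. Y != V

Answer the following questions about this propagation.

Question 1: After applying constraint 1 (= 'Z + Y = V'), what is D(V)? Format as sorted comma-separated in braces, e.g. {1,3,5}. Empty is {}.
Constraint 1 (Z + Y = V) on D(Z)={3,4,5,6,7,8} D(Y)={2,3,4,5,6,9} D(V)={3,4,6,8}: Z {3,4,5,6,7,8}->{3,4,5,6}; Y {2,3,4,5,6,9}->{2,3,4,5}; V {3,4,6,8}->{6,8}
So after constraint 1: D(V) = {6,8}

Answer: {6,8}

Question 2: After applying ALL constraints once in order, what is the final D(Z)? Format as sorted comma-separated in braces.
Constraint 1 (Z + Y = V) on D(Z)={3,4,5,6,7,8} D(Y)={2,3,4,5,6,9} D(V)={3,4,6,8}: Z {3,4,5,6,7,8}->{3,4,5,6}; Y {2,3,4,5,6,9}->{2,3,4,5}; V {3,4,6,8}->{6,8}
Constraint 2 (Y < Z) on D(Y)={2,3,4,5} D(Z)={3,4,5,6}: no change
Constraint 3 (Y != V) on D(Y)={2,3,4,5} D(V)={6,8}: no change
So after all 3 constraints: D(Z) = {3,4,5,6}

Answer: {3,4,5,6}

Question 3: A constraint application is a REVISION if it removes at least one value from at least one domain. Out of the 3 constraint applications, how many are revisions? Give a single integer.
Answer: 1

Derivation:
Constraint 1 (Z + Y = V) on D(Z)={3,4,5,6,7,8} D(Y)={2,3,4,5,6,9} D(V)={3,4,6,8}: Z {3,4,5,6,7,8}->{3,4,5,6}; Y {2,3,4,5,6,9}->{2,3,4,5}; V {3,4,6,8}->{6,8} => REVISION
Constraint 2 (Y < Z) on D(Y)={2,3,4,5} D(Z)={3,4,5,6}: no change => not a revision
Constraint 3 (Y != V) on D(Y)={2,3,4,5} D(V)={6,8}: no change => not a revision
Total revisions = 1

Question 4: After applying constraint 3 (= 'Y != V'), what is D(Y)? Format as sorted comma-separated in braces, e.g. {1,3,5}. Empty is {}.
Answer: {2,3,4,5}

Derivation:
Constraint 1 (Z + Y = V) on D(Z)={3,4,5,6,7,8} D(Y)={2,3,4,5,6,9} D(V)={3,4,6,8}: Z {3,4,5,6,7,8}->{3,4,5,6}; Y {2,3,4,5,6,9}->{2,3,4,5}; V {3,4,6,8}->{6,8}
Constraint 2 (Y < Z) on D(Y)={2,3,4,5} D(Z)={3,4,5,6}: no change
Constraint 3 (Y != V) on D(Y)={2,3,4,5} D(V)={6,8}: no change
So after constraint 3: D(Y) = {2,3,4,5}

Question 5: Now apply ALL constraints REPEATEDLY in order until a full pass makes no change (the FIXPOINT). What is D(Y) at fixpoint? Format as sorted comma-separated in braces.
Answer: {2,3,4,5}

Derivation:
pass 0 (initial): D(Y)={2,3,4,5,6,9}
pass 1: V {3,4,6,8}->{6,8}; Y {2,3,4,5,6,9}->{2,3,4,5}; Z {3,4,5,6,7,8}->{3,4,5,6}
pass 2: no change
Fixpoint after 2 passes: D(Y) = {2,3,4,5}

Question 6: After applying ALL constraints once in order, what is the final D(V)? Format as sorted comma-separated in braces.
Constraint 1 (Z + Y = V) on D(Z)={3,4,5,6,7,8} D(Y)={2,3,4,5,6,9} D(V)={3,4,6,8}: Z {3,4,5,6,7,8}->{3,4,5,6}; Y {2,3,4,5,6,9}->{2,3,4,5}; V {3,4,6,8}->{6,8}
Constraint 2 (Y < Z) on D(Y)={2,3,4,5} D(Z)={3,4,5,6}: no change
Constraint 3 (Y != V) on D(Y)={2,3,4,5} D(V)={6,8}: no change
So after all 3 constraints: D(V) = {6,8}

Answer: {6,8}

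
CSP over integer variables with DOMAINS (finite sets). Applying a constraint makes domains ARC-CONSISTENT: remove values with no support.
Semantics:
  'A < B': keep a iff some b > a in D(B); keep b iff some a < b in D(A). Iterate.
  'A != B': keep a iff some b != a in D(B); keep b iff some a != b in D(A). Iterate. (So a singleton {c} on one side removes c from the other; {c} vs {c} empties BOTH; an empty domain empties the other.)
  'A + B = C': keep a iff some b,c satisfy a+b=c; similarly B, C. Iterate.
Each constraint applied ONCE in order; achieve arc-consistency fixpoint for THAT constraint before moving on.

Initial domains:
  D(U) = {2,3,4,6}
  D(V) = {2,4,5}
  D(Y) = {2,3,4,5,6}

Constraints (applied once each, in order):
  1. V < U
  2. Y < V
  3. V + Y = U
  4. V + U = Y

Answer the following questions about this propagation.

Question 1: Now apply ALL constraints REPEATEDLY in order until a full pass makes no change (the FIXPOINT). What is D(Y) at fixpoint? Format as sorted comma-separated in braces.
Answer: {}

Derivation:
pass 0 (initial): D(Y)={2,3,4,5,6}
pass 1: U {2,3,4,6}->{}; V {2,4,5}->{}; Y {2,3,4,5,6}->{}
pass 2: no change
Fixpoint after 2 passes: D(Y) = {}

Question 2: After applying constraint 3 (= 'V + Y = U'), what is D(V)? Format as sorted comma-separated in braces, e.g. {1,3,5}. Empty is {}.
Constraint 1 (V < U) on D(V)={2,4,5} D(U)={2,3,4,6}: U {2,3,4,6}->{3,4,6}
Constraint 2 (Y < V) on D(Y)={2,3,4,5,6} D(V)={2,4,5}: Y {2,3,4,5,6}->{2,3,4}; V {2,4,5}->{4,5}
Constraint 3 (V + Y = U) on D(V)={4,5} D(Y)={2,3,4} D(U)={3,4,6}: V {4,5}->{4}; Y {2,3,4}->{2}; U {3,4,6}->{6}
So after constraint 3: D(V) = {4}

Answer: {4}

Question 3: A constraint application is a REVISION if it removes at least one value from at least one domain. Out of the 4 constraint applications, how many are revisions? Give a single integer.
Constraint 1 (V < U) on D(V)={2,4,5} D(U)={2,3,4,6}: U {2,3,4,6}->{3,4,6} => REVISION
Constraint 2 (Y < V) on D(Y)={2,3,4,5,6} D(V)={2,4,5}: Y {2,3,4,5,6}->{2,3,4}; V {2,4,5}->{4,5} => REVISION
Constraint 3 (V + Y = U) on D(V)={4,5} D(Y)={2,3,4} D(U)={3,4,6}: V {4,5}->{4}; Y {2,3,4}->{2}; U {3,4,6}->{6} => REVISION
Constraint 4 (V + U = Y) on D(V)={4} D(U)={6} D(Y)={2}: V {4}->{}; U {6}->{}; Y {2}->{} => REVISION
Total revisions = 4

Answer: 4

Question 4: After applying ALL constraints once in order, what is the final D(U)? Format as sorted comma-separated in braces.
Constraint 1 (V < U) on D(V)={2,4,5} D(U)={2,3,4,6}: U {2,3,4,6}->{3,4,6}
Constraint 2 (Y < V) on D(Y)={2,3,4,5,6} D(V)={2,4,5}: Y {2,3,4,5,6}->{2,3,4}; V {2,4,5}->{4,5}
Constraint 3 (V + Y = U) on D(V)={4,5} D(Y)={2,3,4} D(U)={3,4,6}: V {4,5}->{4}; Y {2,3,4}->{2}; U {3,4,6}->{6}
Constraint 4 (V + U = Y) on D(V)={4} D(U)={6} D(Y)={2}: V {4}->{}; U {6}->{}; Y {2}->{}
So after all 4 constraints: D(U) = {}

Answer: {}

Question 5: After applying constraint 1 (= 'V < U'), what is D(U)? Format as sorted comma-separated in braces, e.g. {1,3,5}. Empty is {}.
Answer: {3,4,6}

Derivation:
Constraint 1 (V < U) on D(V)={2,4,5} D(U)={2,3,4,6}: U {2,3,4,6}->{3,4,6}
So after constraint 1: D(U) = {3,4,6}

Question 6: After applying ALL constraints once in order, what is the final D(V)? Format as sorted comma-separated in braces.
Answer: {}

Derivation:
Constraint 1 (V < U) on D(V)={2,4,5} D(U)={2,3,4,6}: U {2,3,4,6}->{3,4,6}
Constraint 2 (Y < V) on D(Y)={2,3,4,5,6} D(V)={2,4,5}: Y {2,3,4,5,6}->{2,3,4}; V {2,4,5}->{4,5}
Constraint 3 (V + Y = U) on D(V)={4,5} D(Y)={2,3,4} D(U)={3,4,6}: V {4,5}->{4}; Y {2,3,4}->{2}; U {3,4,6}->{6}
Constraint 4 (V + U = Y) on D(V)={4} D(U)={6} D(Y)={2}: V {4}->{}; U {6}->{}; Y {2}->{}
So after all 4 constraints: D(V) = {}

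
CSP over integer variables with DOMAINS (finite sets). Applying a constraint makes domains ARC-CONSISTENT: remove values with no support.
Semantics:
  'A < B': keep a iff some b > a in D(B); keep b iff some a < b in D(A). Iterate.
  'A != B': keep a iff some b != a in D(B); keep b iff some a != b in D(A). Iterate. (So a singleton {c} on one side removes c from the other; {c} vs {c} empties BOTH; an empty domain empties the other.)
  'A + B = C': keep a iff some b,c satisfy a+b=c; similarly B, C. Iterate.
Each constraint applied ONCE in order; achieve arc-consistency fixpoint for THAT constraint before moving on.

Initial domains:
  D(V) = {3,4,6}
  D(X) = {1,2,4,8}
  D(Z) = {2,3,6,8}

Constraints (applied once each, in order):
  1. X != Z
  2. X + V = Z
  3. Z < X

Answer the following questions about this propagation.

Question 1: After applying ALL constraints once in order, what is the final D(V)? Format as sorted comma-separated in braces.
Answer: {4,6}

Derivation:
Constraint 1 (X != Z) on D(X)={1,2,4,8} D(Z)={2,3,6,8}: no change
Constraint 2 (X + V = Z) on D(X)={1,2,4,8} D(V)={3,4,6} D(Z)={2,3,6,8}: X {1,2,4,8}->{2,4}; V {3,4,6}->{4,6}; Z {2,3,6,8}->{6,8}
Constraint 3 (Z < X) on D(Z)={6,8} D(X)={2,4}: Z {6,8}->{}; X {2,4}->{}
So after all 3 constraints: D(V) = {4,6}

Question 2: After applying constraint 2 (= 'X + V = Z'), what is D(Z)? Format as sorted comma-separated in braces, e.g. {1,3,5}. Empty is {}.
Answer: {6,8}

Derivation:
Constraint 1 (X != Z) on D(X)={1,2,4,8} D(Z)={2,3,6,8}: no change
Constraint 2 (X + V = Z) on D(X)={1,2,4,8} D(V)={3,4,6} D(Z)={2,3,6,8}: X {1,2,4,8}->{2,4}; V {3,4,6}->{4,6}; Z {2,3,6,8}->{6,8}
So after constraint 2: D(Z) = {6,8}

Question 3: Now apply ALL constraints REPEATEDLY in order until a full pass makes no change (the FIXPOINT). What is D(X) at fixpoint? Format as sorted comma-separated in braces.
Answer: {}

Derivation:
pass 0 (initial): D(X)={1,2,4,8}
pass 1: V {3,4,6}->{4,6}; X {1,2,4,8}->{}; Z {2,3,6,8}->{}
pass 2: V {4,6}->{}
pass 3: no change
Fixpoint after 3 passes: D(X) = {}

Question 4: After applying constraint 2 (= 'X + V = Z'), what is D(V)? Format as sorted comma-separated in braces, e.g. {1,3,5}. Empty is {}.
Answer: {4,6}

Derivation:
Constraint 1 (X != Z) on D(X)={1,2,4,8} D(Z)={2,3,6,8}: no change
Constraint 2 (X + V = Z) on D(X)={1,2,4,8} D(V)={3,4,6} D(Z)={2,3,6,8}: X {1,2,4,8}->{2,4}; V {3,4,6}->{4,6}; Z {2,3,6,8}->{6,8}
So after constraint 2: D(V) = {4,6}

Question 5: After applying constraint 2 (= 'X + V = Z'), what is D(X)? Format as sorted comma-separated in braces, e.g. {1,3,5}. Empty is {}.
Constraint 1 (X != Z) on D(X)={1,2,4,8} D(Z)={2,3,6,8}: no change
Constraint 2 (X + V = Z) on D(X)={1,2,4,8} D(V)={3,4,6} D(Z)={2,3,6,8}: X {1,2,4,8}->{2,4}; V {3,4,6}->{4,6}; Z {2,3,6,8}->{6,8}
So after constraint 2: D(X) = {2,4}

Answer: {2,4}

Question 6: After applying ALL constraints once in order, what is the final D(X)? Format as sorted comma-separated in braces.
Constraint 1 (X != Z) on D(X)={1,2,4,8} D(Z)={2,3,6,8}: no change
Constraint 2 (X + V = Z) on D(X)={1,2,4,8} D(V)={3,4,6} D(Z)={2,3,6,8}: X {1,2,4,8}->{2,4}; V {3,4,6}->{4,6}; Z {2,3,6,8}->{6,8}
Constraint 3 (Z < X) on D(Z)={6,8} D(X)={2,4}: Z {6,8}->{}; X {2,4}->{}
So after all 3 constraints: D(X) = {}

Answer: {}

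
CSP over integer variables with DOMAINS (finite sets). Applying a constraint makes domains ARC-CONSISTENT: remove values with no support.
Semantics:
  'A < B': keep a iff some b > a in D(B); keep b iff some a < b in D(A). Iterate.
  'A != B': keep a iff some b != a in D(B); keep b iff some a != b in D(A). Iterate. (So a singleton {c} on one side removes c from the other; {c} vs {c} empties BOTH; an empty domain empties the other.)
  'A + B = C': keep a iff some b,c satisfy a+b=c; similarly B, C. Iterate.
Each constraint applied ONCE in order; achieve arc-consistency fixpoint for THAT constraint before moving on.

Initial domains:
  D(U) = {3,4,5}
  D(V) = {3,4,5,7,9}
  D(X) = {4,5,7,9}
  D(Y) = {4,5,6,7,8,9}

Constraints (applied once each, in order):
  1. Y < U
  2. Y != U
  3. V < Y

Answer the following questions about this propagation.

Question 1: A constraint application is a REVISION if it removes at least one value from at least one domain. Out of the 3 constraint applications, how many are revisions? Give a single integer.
Answer: 2

Derivation:
Constraint 1 (Y < U) on D(Y)={4,5,6,7,8,9} D(U)={3,4,5}: Y {4,5,6,7,8,9}->{4}; U {3,4,5}->{5} => REVISION
Constraint 2 (Y != U) on D(Y)={4} D(U)={5}: no change => not a revision
Constraint 3 (V < Y) on D(V)={3,4,5,7,9} D(Y)={4}: V {3,4,5,7,9}->{3} => REVISION
Total revisions = 2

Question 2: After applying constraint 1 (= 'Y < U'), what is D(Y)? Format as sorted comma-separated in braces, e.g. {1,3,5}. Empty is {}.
Answer: {4}

Derivation:
Constraint 1 (Y < U) on D(Y)={4,5,6,7,8,9} D(U)={3,4,5}: Y {4,5,6,7,8,9}->{4}; U {3,4,5}->{5}
So after constraint 1: D(Y) = {4}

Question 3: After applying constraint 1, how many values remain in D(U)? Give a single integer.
Constraint 1 (Y < U) on D(Y)={4,5,6,7,8,9} D(U)={3,4,5}: Y {4,5,6,7,8,9}->{4}; U {3,4,5}->{5}
So after constraint 1: D(U)={5}, size = 1

Answer: 1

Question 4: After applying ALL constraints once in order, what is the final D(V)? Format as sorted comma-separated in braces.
Constraint 1 (Y < U) on D(Y)={4,5,6,7,8,9} D(U)={3,4,5}: Y {4,5,6,7,8,9}->{4}; U {3,4,5}->{5}
Constraint 2 (Y != U) on D(Y)={4} D(U)={5}: no change
Constraint 3 (V < Y) on D(V)={3,4,5,7,9} D(Y)={4}: V {3,4,5,7,9}->{3}
So after all 3 constraints: D(V) = {3}

Answer: {3}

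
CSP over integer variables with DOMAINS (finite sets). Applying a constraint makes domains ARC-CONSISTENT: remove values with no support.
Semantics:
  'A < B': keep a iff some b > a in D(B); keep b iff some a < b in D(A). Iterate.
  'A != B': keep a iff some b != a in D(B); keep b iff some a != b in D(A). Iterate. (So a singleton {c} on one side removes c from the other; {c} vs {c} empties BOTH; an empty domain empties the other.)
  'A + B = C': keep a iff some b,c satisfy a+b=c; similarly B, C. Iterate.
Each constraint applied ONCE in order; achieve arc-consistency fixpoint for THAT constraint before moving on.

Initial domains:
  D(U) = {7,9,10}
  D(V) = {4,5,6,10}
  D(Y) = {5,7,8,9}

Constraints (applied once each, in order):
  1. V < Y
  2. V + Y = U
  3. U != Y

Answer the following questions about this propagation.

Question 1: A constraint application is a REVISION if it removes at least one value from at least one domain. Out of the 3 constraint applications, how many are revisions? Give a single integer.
Answer: 2

Derivation:
Constraint 1 (V < Y) on D(V)={4,5,6,10} D(Y)={5,7,8,9}: V {4,5,6,10}->{4,5,6} => REVISION
Constraint 2 (V + Y = U) on D(V)={4,5,6} D(Y)={5,7,8,9} D(U)={7,9,10}: V {4,5,6}->{4,5}; Y {5,7,8,9}->{5}; U {7,9,10}->{9,10} => REVISION
Constraint 3 (U != Y) on D(U)={9,10} D(Y)={5}: no change => not a revision
Total revisions = 2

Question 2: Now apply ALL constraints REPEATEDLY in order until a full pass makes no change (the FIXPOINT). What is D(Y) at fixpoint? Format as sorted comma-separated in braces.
pass 0 (initial): D(Y)={5,7,8,9}
pass 1: U {7,9,10}->{9,10}; V {4,5,6,10}->{4,5}; Y {5,7,8,9}->{5}
pass 2: U {9,10}->{9}; V {4,5}->{4}
pass 3: no change
Fixpoint after 3 passes: D(Y) = {5}

Answer: {5}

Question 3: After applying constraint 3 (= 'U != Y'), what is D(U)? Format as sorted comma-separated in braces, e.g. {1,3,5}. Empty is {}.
Constraint 1 (V < Y) on D(V)={4,5,6,10} D(Y)={5,7,8,9}: V {4,5,6,10}->{4,5,6}
Constraint 2 (V + Y = U) on D(V)={4,5,6} D(Y)={5,7,8,9} D(U)={7,9,10}: V {4,5,6}->{4,5}; Y {5,7,8,9}->{5}; U {7,9,10}->{9,10}
Constraint 3 (U != Y) on D(U)={9,10} D(Y)={5}: no change
So after constraint 3: D(U) = {9,10}

Answer: {9,10}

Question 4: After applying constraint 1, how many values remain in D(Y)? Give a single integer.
Constraint 1 (V < Y) on D(V)={4,5,6,10} D(Y)={5,7,8,9}: V {4,5,6,10}->{4,5,6}
So after constraint 1: D(Y)={5,7,8,9}, size = 4

Answer: 4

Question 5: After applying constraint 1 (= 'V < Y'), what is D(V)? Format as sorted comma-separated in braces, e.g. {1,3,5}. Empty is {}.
Answer: {4,5,6}

Derivation:
Constraint 1 (V < Y) on D(V)={4,5,6,10} D(Y)={5,7,8,9}: V {4,5,6,10}->{4,5,6}
So after constraint 1: D(V) = {4,5,6}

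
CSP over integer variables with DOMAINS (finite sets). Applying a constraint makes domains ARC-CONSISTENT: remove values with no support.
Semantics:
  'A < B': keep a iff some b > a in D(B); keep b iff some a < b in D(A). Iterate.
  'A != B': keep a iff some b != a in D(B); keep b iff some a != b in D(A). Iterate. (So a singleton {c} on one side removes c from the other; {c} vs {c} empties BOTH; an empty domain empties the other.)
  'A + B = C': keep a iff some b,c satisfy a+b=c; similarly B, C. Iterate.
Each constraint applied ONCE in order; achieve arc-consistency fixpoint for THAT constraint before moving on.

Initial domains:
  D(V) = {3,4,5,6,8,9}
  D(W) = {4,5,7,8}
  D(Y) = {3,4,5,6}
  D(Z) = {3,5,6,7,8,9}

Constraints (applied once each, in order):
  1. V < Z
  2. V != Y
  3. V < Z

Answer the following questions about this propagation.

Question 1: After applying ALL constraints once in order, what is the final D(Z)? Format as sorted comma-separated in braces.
Answer: {5,6,7,8,9}

Derivation:
Constraint 1 (V < Z) on D(V)={3,4,5,6,8,9} D(Z)={3,5,6,7,8,9}: V {3,4,5,6,8,9}->{3,4,5,6,8}; Z {3,5,6,7,8,9}->{5,6,7,8,9}
Constraint 2 (V != Y) on D(V)={3,4,5,6,8} D(Y)={3,4,5,6}: no change
Constraint 3 (V < Z) on D(V)={3,4,5,6,8} D(Z)={5,6,7,8,9}: no change
So after all 3 constraints: D(Z) = {5,6,7,8,9}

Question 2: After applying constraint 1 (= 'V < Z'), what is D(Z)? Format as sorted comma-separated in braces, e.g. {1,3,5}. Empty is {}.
Constraint 1 (V < Z) on D(V)={3,4,5,6,8,9} D(Z)={3,5,6,7,8,9}: V {3,4,5,6,8,9}->{3,4,5,6,8}; Z {3,5,6,7,8,9}->{5,6,7,8,9}
So after constraint 1: D(Z) = {5,6,7,8,9}

Answer: {5,6,7,8,9}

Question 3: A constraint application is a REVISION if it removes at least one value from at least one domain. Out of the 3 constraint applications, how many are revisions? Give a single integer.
Answer: 1

Derivation:
Constraint 1 (V < Z) on D(V)={3,4,5,6,8,9} D(Z)={3,5,6,7,8,9}: V {3,4,5,6,8,9}->{3,4,5,6,8}; Z {3,5,6,7,8,9}->{5,6,7,8,9} => REVISION
Constraint 2 (V != Y) on D(V)={3,4,5,6,8} D(Y)={3,4,5,6}: no change => not a revision
Constraint 3 (V < Z) on D(V)={3,4,5,6,8} D(Z)={5,6,7,8,9}: no change => not a revision
Total revisions = 1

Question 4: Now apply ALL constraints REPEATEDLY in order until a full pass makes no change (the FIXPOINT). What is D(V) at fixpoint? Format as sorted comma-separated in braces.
Answer: {3,4,5,6,8}

Derivation:
pass 0 (initial): D(V)={3,4,5,6,8,9}
pass 1: V {3,4,5,6,8,9}->{3,4,5,6,8}; Z {3,5,6,7,8,9}->{5,6,7,8,9}
pass 2: no change
Fixpoint after 2 passes: D(V) = {3,4,5,6,8}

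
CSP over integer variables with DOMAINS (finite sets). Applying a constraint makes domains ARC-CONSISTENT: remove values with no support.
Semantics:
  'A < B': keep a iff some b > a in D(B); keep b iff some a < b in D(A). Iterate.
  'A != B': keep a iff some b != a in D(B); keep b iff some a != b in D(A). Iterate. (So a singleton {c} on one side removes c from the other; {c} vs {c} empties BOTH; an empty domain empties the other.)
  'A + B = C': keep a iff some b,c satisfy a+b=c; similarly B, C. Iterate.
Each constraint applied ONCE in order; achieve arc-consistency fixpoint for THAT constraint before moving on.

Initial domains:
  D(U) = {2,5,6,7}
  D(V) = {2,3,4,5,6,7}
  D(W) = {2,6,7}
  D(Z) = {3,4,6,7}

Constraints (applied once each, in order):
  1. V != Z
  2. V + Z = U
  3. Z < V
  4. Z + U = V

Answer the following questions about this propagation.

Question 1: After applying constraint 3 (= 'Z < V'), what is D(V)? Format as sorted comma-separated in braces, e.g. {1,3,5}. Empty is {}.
Constraint 1 (V != Z) on D(V)={2,3,4,5,6,7} D(Z)={3,4,6,7}: no change
Constraint 2 (V + Z = U) on D(V)={2,3,4,5,6,7} D(Z)={3,4,6,7} D(U)={2,5,6,7}: V {2,3,4,5,6,7}->{2,3,4}; Z {3,4,6,7}->{3,4}; U {2,5,6,7}->{5,6,7}
Constraint 3 (Z < V) on D(Z)={3,4} D(V)={2,3,4}: Z {3,4}->{3}; V {2,3,4}->{4}
So after constraint 3: D(V) = {4}

Answer: {4}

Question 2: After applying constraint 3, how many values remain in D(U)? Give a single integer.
Answer: 3

Derivation:
Constraint 1 (V != Z) on D(V)={2,3,4,5,6,7} D(Z)={3,4,6,7}: no change
Constraint 2 (V + Z = U) on D(V)={2,3,4,5,6,7} D(Z)={3,4,6,7} D(U)={2,5,6,7}: V {2,3,4,5,6,7}->{2,3,4}; Z {3,4,6,7}->{3,4}; U {2,5,6,7}->{5,6,7}
Constraint 3 (Z < V) on D(Z)={3,4} D(V)={2,3,4}: Z {3,4}->{3}; V {2,3,4}->{4}
So after constraint 3: D(U)={5,6,7}, size = 3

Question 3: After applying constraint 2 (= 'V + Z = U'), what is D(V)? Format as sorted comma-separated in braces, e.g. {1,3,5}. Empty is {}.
Answer: {2,3,4}

Derivation:
Constraint 1 (V != Z) on D(V)={2,3,4,5,6,7} D(Z)={3,4,6,7}: no change
Constraint 2 (V + Z = U) on D(V)={2,3,4,5,6,7} D(Z)={3,4,6,7} D(U)={2,5,6,7}: V {2,3,4,5,6,7}->{2,3,4}; Z {3,4,6,7}->{3,4}; U {2,5,6,7}->{5,6,7}
So after constraint 2: D(V) = {2,3,4}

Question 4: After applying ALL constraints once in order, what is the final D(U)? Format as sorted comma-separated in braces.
Answer: {}

Derivation:
Constraint 1 (V != Z) on D(V)={2,3,4,5,6,7} D(Z)={3,4,6,7}: no change
Constraint 2 (V + Z = U) on D(V)={2,3,4,5,6,7} D(Z)={3,4,6,7} D(U)={2,5,6,7}: V {2,3,4,5,6,7}->{2,3,4}; Z {3,4,6,7}->{3,4}; U {2,5,6,7}->{5,6,7}
Constraint 3 (Z < V) on D(Z)={3,4} D(V)={2,3,4}: Z {3,4}->{3}; V {2,3,4}->{4}
Constraint 4 (Z + U = V) on D(Z)={3} D(U)={5,6,7} D(V)={4}: Z {3}->{}; U {5,6,7}->{}; V {4}->{}
So after all 4 constraints: D(U) = {}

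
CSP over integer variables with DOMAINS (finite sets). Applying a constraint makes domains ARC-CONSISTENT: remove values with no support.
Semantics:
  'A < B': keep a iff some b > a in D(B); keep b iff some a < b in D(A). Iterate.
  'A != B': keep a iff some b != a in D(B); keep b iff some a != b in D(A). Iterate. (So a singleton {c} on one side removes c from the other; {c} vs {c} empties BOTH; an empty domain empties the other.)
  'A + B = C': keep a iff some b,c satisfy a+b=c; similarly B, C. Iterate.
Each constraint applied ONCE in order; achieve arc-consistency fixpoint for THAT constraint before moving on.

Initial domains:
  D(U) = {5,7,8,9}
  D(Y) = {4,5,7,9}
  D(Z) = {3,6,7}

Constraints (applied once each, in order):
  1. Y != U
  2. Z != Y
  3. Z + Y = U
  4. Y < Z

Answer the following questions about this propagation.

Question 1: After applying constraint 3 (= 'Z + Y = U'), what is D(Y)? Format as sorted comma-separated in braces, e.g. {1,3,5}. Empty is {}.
Constraint 1 (Y != U) on D(Y)={4,5,7,9} D(U)={5,7,8,9}: no change
Constraint 2 (Z != Y) on D(Z)={3,6,7} D(Y)={4,5,7,9}: no change
Constraint 3 (Z + Y = U) on D(Z)={3,6,7} D(Y)={4,5,7,9} D(U)={5,7,8,9}: Z {3,6,7}->{3}; Y {4,5,7,9}->{4,5}; U {5,7,8,9}->{7,8}
So after constraint 3: D(Y) = {4,5}

Answer: {4,5}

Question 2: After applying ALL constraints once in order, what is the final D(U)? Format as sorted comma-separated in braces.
Constraint 1 (Y != U) on D(Y)={4,5,7,9} D(U)={5,7,8,9}: no change
Constraint 2 (Z != Y) on D(Z)={3,6,7} D(Y)={4,5,7,9}: no change
Constraint 3 (Z + Y = U) on D(Z)={3,6,7} D(Y)={4,5,7,9} D(U)={5,7,8,9}: Z {3,6,7}->{3}; Y {4,5,7,9}->{4,5}; U {5,7,8,9}->{7,8}
Constraint 4 (Y < Z) on D(Y)={4,5} D(Z)={3}: Y {4,5}->{}; Z {3}->{}
So after all 4 constraints: D(U) = {7,8}

Answer: {7,8}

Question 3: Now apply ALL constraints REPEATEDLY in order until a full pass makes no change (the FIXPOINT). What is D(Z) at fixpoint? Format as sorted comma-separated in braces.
pass 0 (initial): D(Z)={3,6,7}
pass 1: U {5,7,8,9}->{7,8}; Y {4,5,7,9}->{}; Z {3,6,7}->{}
pass 2: U {7,8}->{}
pass 3: no change
Fixpoint after 3 passes: D(Z) = {}

Answer: {}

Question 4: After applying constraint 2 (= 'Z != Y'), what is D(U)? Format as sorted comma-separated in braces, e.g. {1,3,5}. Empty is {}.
Answer: {5,7,8,9}

Derivation:
Constraint 1 (Y != U) on D(Y)={4,5,7,9} D(U)={5,7,8,9}: no change
Constraint 2 (Z != Y) on D(Z)={3,6,7} D(Y)={4,5,7,9}: no change
So after constraint 2: D(U) = {5,7,8,9}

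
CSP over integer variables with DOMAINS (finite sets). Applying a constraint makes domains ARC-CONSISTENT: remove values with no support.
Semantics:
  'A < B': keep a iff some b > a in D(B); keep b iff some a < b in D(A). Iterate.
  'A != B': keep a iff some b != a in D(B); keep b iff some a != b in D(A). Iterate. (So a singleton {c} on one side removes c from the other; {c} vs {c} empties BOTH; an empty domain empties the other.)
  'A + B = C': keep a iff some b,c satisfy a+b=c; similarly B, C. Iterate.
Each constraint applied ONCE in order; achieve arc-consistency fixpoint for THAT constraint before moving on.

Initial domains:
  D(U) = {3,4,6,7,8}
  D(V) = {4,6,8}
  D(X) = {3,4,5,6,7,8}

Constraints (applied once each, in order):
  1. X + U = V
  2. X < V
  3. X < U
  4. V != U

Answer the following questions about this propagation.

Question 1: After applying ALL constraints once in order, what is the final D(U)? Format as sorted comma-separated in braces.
Answer: {4}

Derivation:
Constraint 1 (X + U = V) on D(X)={3,4,5,6,7,8} D(U)={3,4,6,7,8} D(V)={4,6,8}: X {3,4,5,6,7,8}->{3,4,5}; U {3,4,6,7,8}->{3,4}; V {4,6,8}->{6,8}
Constraint 2 (X < V) on D(X)={3,4,5} D(V)={6,8}: no change
Constraint 3 (X < U) on D(X)={3,4,5} D(U)={3,4}: X {3,4,5}->{3}; U {3,4}->{4}
Constraint 4 (V != U) on D(V)={6,8} D(U)={4}: no change
So after all 4 constraints: D(U) = {4}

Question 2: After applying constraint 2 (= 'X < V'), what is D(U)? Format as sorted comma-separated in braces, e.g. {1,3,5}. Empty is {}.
Answer: {3,4}

Derivation:
Constraint 1 (X + U = V) on D(X)={3,4,5,6,7,8} D(U)={3,4,6,7,8} D(V)={4,6,8}: X {3,4,5,6,7,8}->{3,4,5}; U {3,4,6,7,8}->{3,4}; V {4,6,8}->{6,8}
Constraint 2 (X < V) on D(X)={3,4,5} D(V)={6,8}: no change
So after constraint 2: D(U) = {3,4}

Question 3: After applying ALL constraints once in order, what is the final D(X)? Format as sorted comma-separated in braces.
Constraint 1 (X + U = V) on D(X)={3,4,5,6,7,8} D(U)={3,4,6,7,8} D(V)={4,6,8}: X {3,4,5,6,7,8}->{3,4,5}; U {3,4,6,7,8}->{3,4}; V {4,6,8}->{6,8}
Constraint 2 (X < V) on D(X)={3,4,5} D(V)={6,8}: no change
Constraint 3 (X < U) on D(X)={3,4,5} D(U)={3,4}: X {3,4,5}->{3}; U {3,4}->{4}
Constraint 4 (V != U) on D(V)={6,8} D(U)={4}: no change
So after all 4 constraints: D(X) = {3}

Answer: {3}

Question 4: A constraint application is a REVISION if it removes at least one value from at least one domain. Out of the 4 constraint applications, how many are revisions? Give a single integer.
Answer: 2

Derivation:
Constraint 1 (X + U = V) on D(X)={3,4,5,6,7,8} D(U)={3,4,6,7,8} D(V)={4,6,8}: X {3,4,5,6,7,8}->{3,4,5}; U {3,4,6,7,8}->{3,4}; V {4,6,8}->{6,8} => REVISION
Constraint 2 (X < V) on D(X)={3,4,5} D(V)={6,8}: no change => not a revision
Constraint 3 (X < U) on D(X)={3,4,5} D(U)={3,4}: X {3,4,5}->{3}; U {3,4}->{4} => REVISION
Constraint 4 (V != U) on D(V)={6,8} D(U)={4}: no change => not a revision
Total revisions = 2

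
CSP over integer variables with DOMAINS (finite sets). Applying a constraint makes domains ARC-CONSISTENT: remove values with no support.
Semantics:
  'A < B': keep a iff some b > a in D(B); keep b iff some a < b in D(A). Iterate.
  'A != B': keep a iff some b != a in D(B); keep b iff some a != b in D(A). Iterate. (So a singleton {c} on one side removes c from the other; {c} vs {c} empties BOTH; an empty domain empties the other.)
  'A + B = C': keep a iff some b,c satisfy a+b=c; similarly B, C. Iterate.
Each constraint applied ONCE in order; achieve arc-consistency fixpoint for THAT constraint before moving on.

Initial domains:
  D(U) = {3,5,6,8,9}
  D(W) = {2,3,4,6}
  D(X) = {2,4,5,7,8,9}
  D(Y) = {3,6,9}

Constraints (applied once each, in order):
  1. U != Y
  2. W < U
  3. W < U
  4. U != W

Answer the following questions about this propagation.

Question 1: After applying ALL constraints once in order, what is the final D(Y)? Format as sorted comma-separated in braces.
Answer: {3,6,9}

Derivation:
Constraint 1 (U != Y) on D(U)={3,5,6,8,9} D(Y)={3,6,9}: no change
Constraint 2 (W < U) on D(W)={2,3,4,6} D(U)={3,5,6,8,9}: no change
Constraint 3 (W < U) on D(W)={2,3,4,6} D(U)={3,5,6,8,9}: no change
Constraint 4 (U != W) on D(U)={3,5,6,8,9} D(W)={2,3,4,6}: no change
So after all 4 constraints: D(Y) = {3,6,9}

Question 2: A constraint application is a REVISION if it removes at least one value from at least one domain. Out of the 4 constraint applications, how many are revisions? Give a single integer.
Constraint 1 (U != Y) on D(U)={3,5,6,8,9} D(Y)={3,6,9}: no change => not a revision
Constraint 2 (W < U) on D(W)={2,3,4,6} D(U)={3,5,6,8,9}: no change => not a revision
Constraint 3 (W < U) on D(W)={2,3,4,6} D(U)={3,5,6,8,9}: no change => not a revision
Constraint 4 (U != W) on D(U)={3,5,6,8,9} D(W)={2,3,4,6}: no change => not a revision
Total revisions = 0

Answer: 0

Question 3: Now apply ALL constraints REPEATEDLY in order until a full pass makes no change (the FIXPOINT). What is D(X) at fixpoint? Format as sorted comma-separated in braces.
pass 0 (initial): D(X)={2,4,5,7,8,9}
pass 1: no change
Fixpoint after 1 passes: D(X) = {2,4,5,7,8,9}

Answer: {2,4,5,7,8,9}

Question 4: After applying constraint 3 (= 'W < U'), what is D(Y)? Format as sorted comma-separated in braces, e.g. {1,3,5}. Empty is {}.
Answer: {3,6,9}

Derivation:
Constraint 1 (U != Y) on D(U)={3,5,6,8,9} D(Y)={3,6,9}: no change
Constraint 2 (W < U) on D(W)={2,3,4,6} D(U)={3,5,6,8,9}: no change
Constraint 3 (W < U) on D(W)={2,3,4,6} D(U)={3,5,6,8,9}: no change
So after constraint 3: D(Y) = {3,6,9}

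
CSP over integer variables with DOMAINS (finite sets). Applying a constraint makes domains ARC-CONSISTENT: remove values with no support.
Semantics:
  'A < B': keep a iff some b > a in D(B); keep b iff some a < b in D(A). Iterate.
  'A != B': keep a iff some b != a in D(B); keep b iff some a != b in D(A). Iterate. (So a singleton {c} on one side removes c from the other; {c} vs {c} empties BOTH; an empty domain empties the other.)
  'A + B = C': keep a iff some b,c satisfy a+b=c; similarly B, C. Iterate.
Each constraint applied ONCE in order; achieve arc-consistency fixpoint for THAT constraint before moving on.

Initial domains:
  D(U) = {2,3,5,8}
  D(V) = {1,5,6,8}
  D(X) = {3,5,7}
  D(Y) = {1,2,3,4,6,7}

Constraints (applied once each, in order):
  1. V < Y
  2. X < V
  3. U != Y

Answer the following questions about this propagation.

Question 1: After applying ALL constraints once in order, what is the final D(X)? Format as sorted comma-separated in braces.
Answer: {3,5}

Derivation:
Constraint 1 (V < Y) on D(V)={1,5,6,8} D(Y)={1,2,3,4,6,7}: V {1,5,6,8}->{1,5,6}; Y {1,2,3,4,6,7}->{2,3,4,6,7}
Constraint 2 (X < V) on D(X)={3,5,7} D(V)={1,5,6}: X {3,5,7}->{3,5}; V {1,5,6}->{5,6}
Constraint 3 (U != Y) on D(U)={2,3,5,8} D(Y)={2,3,4,6,7}: no change
So after all 3 constraints: D(X) = {3,5}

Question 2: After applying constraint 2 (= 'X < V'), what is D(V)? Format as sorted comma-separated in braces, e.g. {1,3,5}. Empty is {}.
Constraint 1 (V < Y) on D(V)={1,5,6,8} D(Y)={1,2,3,4,6,7}: V {1,5,6,8}->{1,5,6}; Y {1,2,3,4,6,7}->{2,3,4,6,7}
Constraint 2 (X < V) on D(X)={3,5,7} D(V)={1,5,6}: X {3,5,7}->{3,5}; V {1,5,6}->{5,6}
So after constraint 2: D(V) = {5,6}

Answer: {5,6}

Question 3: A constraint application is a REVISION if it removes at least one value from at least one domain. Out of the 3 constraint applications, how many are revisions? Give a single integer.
Constraint 1 (V < Y) on D(V)={1,5,6,8} D(Y)={1,2,3,4,6,7}: V {1,5,6,8}->{1,5,6}; Y {1,2,3,4,6,7}->{2,3,4,6,7} => REVISION
Constraint 2 (X < V) on D(X)={3,5,7} D(V)={1,5,6}: X {3,5,7}->{3,5}; V {1,5,6}->{5,6} => REVISION
Constraint 3 (U != Y) on D(U)={2,3,5,8} D(Y)={2,3,4,6,7}: no change => not a revision
Total revisions = 2

Answer: 2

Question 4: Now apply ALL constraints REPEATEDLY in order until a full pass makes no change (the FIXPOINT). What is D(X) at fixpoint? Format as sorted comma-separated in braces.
pass 0 (initial): D(X)={3,5,7}
pass 1: V {1,5,6,8}->{5,6}; X {3,5,7}->{3,5}; Y {1,2,3,4,6,7}->{2,3,4,6,7}
pass 2: Y {2,3,4,6,7}->{6,7}
pass 3: no change
Fixpoint after 3 passes: D(X) = {3,5}

Answer: {3,5}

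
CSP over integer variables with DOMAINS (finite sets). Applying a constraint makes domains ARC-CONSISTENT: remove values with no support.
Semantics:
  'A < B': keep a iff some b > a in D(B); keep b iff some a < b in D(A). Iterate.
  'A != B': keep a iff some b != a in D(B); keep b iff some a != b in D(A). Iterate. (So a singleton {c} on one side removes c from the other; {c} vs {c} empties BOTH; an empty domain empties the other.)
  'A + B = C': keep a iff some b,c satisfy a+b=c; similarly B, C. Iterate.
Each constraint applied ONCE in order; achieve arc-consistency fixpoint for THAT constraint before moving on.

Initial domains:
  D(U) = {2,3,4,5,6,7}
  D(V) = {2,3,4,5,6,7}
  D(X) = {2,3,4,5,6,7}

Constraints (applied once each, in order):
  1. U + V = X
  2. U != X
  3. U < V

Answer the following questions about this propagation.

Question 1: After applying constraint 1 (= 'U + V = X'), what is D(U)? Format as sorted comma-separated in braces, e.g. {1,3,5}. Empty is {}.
Constraint 1 (U + V = X) on D(U)={2,3,4,5,6,7} D(V)={2,3,4,5,6,7} D(X)={2,3,4,5,6,7}: U {2,3,4,5,6,7}->{2,3,4,5}; V {2,3,4,5,6,7}->{2,3,4,5}; X {2,3,4,5,6,7}->{4,5,6,7}
So after constraint 1: D(U) = {2,3,4,5}

Answer: {2,3,4,5}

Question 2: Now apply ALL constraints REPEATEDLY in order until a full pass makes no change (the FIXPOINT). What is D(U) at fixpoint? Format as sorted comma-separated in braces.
pass 0 (initial): D(U)={2,3,4,5,6,7}
pass 1: U {2,3,4,5,6,7}->{2,3,4}; V {2,3,4,5,6,7}->{3,4,5}; X {2,3,4,5,6,7}->{4,5,6,7}
pass 2: X {4,5,6,7}->{5,6,7}
pass 3: no change
Fixpoint after 3 passes: D(U) = {2,3,4}

Answer: {2,3,4}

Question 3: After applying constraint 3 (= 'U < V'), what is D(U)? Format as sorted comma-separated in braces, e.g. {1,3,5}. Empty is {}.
Answer: {2,3,4}

Derivation:
Constraint 1 (U + V = X) on D(U)={2,3,4,5,6,7} D(V)={2,3,4,5,6,7} D(X)={2,3,4,5,6,7}: U {2,3,4,5,6,7}->{2,3,4,5}; V {2,3,4,5,6,7}->{2,3,4,5}; X {2,3,4,5,6,7}->{4,5,6,7}
Constraint 2 (U != X) on D(U)={2,3,4,5} D(X)={4,5,6,7}: no change
Constraint 3 (U < V) on D(U)={2,3,4,5} D(V)={2,3,4,5}: U {2,3,4,5}->{2,3,4}; V {2,3,4,5}->{3,4,5}
So after constraint 3: D(U) = {2,3,4}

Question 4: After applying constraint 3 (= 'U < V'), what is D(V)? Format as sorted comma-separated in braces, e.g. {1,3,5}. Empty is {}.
Constraint 1 (U + V = X) on D(U)={2,3,4,5,6,7} D(V)={2,3,4,5,6,7} D(X)={2,3,4,5,6,7}: U {2,3,4,5,6,7}->{2,3,4,5}; V {2,3,4,5,6,7}->{2,3,4,5}; X {2,3,4,5,6,7}->{4,5,6,7}
Constraint 2 (U != X) on D(U)={2,3,4,5} D(X)={4,5,6,7}: no change
Constraint 3 (U < V) on D(U)={2,3,4,5} D(V)={2,3,4,5}: U {2,3,4,5}->{2,3,4}; V {2,3,4,5}->{3,4,5}
So after constraint 3: D(V) = {3,4,5}

Answer: {3,4,5}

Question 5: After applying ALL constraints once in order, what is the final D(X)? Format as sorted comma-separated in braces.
Constraint 1 (U + V = X) on D(U)={2,3,4,5,6,7} D(V)={2,3,4,5,6,7} D(X)={2,3,4,5,6,7}: U {2,3,4,5,6,7}->{2,3,4,5}; V {2,3,4,5,6,7}->{2,3,4,5}; X {2,3,4,5,6,7}->{4,5,6,7}
Constraint 2 (U != X) on D(U)={2,3,4,5} D(X)={4,5,6,7}: no change
Constraint 3 (U < V) on D(U)={2,3,4,5} D(V)={2,3,4,5}: U {2,3,4,5}->{2,3,4}; V {2,3,4,5}->{3,4,5}
So after all 3 constraints: D(X) = {4,5,6,7}

Answer: {4,5,6,7}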